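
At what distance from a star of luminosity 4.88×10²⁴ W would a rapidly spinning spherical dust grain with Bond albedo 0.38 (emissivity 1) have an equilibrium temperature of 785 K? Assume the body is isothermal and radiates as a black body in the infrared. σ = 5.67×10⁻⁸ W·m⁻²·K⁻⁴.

For an isothermal black-emitting sphere, (1−a)S·πr² = σ·4πr²·T⁴ ⇒ S = 4σT⁴/(1−a).
S = 4·5.67×10⁻⁸·(785)⁴/0.620 = 1.389×10⁵ W/m².
Flux falls as S = L/(4πd²), so d = √(L/(4πS)) = √(4.88×10²⁴/(4π·1.389×10⁵)).

d ≈ 1.67×10⁹ m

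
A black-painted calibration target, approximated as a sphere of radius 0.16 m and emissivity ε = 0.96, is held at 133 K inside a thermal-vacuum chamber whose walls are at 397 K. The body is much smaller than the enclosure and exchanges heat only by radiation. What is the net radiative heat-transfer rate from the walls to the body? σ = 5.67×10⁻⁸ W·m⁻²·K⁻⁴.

For a small grey body in a large enclosure: P_net = εσA(T_body⁴ − T_wall⁴).
A = 4πr² = 0.3217 m²; T_body⁴ − T_wall⁴ = 3.129×10⁸ − 2.484×10¹⁰ = -2.453×10¹⁰ K⁴.
|P_net| = 0.96·5.67×10⁻⁸·0.3217·2.453×10¹⁰.

P_net ≈ 429 W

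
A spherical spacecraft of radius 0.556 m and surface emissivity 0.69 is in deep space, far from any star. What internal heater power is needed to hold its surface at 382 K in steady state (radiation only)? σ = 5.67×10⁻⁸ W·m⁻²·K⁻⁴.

P = εσ·4πr²·T⁴.
4πr² = 3.885 m²; T⁴ = 2.129×10¹⁰ K⁴.
P = 0.69·5.67×10⁻⁸·3.885·2.129×10¹⁰.

P ≈ 3240 W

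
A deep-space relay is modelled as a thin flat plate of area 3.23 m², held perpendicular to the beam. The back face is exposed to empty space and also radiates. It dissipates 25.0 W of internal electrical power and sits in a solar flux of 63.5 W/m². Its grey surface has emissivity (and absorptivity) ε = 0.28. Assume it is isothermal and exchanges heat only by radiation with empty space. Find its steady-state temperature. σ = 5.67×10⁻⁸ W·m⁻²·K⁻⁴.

At steady state, absorbed solar power + internal power = radiated power.
Absorbed: α·S·A_cross = 0.28·63.5·3.230 = 57.43 W (cross-section A).
Total input = 57.43 + 25.0 = 82.43 W.
Radiated: εσ·A_surf·T⁴ with A_surf = 2A = 6.460 m².
T⁴ = 82.43/(0.28·5.67×10⁻⁸·6.460) = 8.037×10⁸ K⁴.

T ≈ 168 K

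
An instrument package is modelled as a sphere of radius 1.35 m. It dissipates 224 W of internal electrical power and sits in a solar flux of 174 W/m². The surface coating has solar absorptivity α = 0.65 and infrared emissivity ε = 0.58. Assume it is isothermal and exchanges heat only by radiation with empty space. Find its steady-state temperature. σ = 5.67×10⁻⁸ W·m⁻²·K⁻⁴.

T ≈ 184 K

At steady state, absorbed solar power + internal power = radiated power.
Absorbed: α·S·A_cross = 0.65·174·5.726 = 647.6 W (cross-section πr²).
Total input = 647.6 + 224 = 871.6 W.
Radiated: εσ·A_surf·T⁴ with A_surf = 4πr² = 22.90 m².
T⁴ = 871.6/(0.58·5.67×10⁻⁸·22.90) = 1.157×10⁹ K⁴.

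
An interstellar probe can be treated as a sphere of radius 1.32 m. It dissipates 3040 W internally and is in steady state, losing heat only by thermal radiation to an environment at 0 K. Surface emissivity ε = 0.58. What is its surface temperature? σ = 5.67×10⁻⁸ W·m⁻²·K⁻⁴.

Steady state: internal power = radiated power, P = εσA T⁴.
Radiating area A = 4πr² = 21.90 m².
T⁴ = P/(εσA) = 3040/(0.58·5.67×10⁻⁸·21.90) = 4.222×10⁹ K⁴.
T = (4.222×10⁹)^(1/4).

T ≈ 255 K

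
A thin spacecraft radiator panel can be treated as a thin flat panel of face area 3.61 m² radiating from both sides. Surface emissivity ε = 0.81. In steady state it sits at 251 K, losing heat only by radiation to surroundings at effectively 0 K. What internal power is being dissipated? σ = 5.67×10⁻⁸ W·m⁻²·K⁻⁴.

P ≈ 1320 W

Steady state: P = εσA T⁴.
A = 2·3.61 = 7.220 m²; T⁴ = (251)⁴ = 3.969×10⁹ K⁴.
P = 0.81 × 5.67×10⁻⁸ × 7.220 × 3.969×10⁹.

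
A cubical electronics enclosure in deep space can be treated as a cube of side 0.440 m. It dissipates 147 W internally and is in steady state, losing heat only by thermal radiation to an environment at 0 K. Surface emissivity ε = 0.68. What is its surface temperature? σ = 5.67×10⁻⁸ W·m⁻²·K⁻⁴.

T ≈ 239 K

Steady state: internal power = radiated power, P = εσA T⁴.
Radiating area A = 6L² = 1.162 m².
T⁴ = P/(εσA) = 147/(0.68·5.67×10⁻⁸·1.162) = 3.282×10⁹ K⁴.
T = (3.282×10⁹)^(1/4).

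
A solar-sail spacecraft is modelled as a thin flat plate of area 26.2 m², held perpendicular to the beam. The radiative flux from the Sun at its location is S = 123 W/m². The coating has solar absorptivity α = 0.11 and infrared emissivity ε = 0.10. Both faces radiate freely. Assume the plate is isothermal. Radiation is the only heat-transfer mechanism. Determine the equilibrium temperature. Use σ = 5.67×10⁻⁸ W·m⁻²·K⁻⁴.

T ≈ 186 K

At equilibrium, absorbed power = emitted power.
Absorbing cross-section = A = 26.20 m²; emitting surface = 2A = 52.40 m² (ratio 2).
αS·A_cross = εσ·A_surf·T⁴  ⇒  T⁴ = αS/(ε·2σ).
T⁴ = 0.110·123/(0.10·2·5.67×10⁻⁸) = 1.193×10⁹ K⁴.
T = (1.193×10⁹)^(1/4).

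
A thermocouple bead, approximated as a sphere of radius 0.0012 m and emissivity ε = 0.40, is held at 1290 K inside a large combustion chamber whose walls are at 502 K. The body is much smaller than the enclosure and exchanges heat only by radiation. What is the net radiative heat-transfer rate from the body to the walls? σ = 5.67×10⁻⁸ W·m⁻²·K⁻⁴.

P_net ≈ 1.11 W

For a small grey body in a large enclosure: P_net = εσA(T_body⁴ − T_wall⁴).
A = 4πr² = 1.810×10⁻⁵ m²; T_body⁴ − T_wall⁴ = 2.769×10¹² − 6.351×10¹⁰ = 2.706×10¹² K⁴.
|P_net| = 0.40·5.67×10⁻⁸·1.810×10⁻⁵·2.706×10¹².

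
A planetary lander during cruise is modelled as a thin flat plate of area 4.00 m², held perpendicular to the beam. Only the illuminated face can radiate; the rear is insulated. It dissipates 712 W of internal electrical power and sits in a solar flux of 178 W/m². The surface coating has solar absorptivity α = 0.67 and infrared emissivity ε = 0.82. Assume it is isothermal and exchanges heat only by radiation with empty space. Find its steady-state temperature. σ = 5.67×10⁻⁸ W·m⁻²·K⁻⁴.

At steady state, absorbed solar power + internal power = radiated power.
Absorbed: α·S·A_cross = 0.67·178·4.000 = 477.0 W (cross-section A).
Total input = 477.0 + 712 = 1189 W.
Radiated: εσ·A_surf·T⁴ with A_surf = A = 4.000 m².
T⁴ = 1189/(0.82·5.67×10⁻⁸·4.000) = 6.394×10⁹ K⁴.

T ≈ 283 K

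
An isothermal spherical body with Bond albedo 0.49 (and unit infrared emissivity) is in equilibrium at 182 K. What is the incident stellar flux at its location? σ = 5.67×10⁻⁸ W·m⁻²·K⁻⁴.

S ≈ 488 W/m²

(1−a)S·πr² = σ·4πr²·T⁴ ⇒ S = 4σT⁴/(1−a).
S = 4·5.67×10⁻⁸·1.097×10⁹/0.510.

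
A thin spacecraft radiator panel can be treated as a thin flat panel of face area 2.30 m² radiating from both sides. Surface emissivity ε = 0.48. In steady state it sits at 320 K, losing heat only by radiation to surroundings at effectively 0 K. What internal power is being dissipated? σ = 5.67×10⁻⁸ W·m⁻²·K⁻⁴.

Steady state: P = εσA T⁴.
A = 2·2.30 = 4.600 m²; T⁴ = (320)⁴ = 1.049×10¹⁰ K⁴.
P = 0.48 × 5.67×10⁻⁸ × 4.600 × 1.049×10¹⁰.

P ≈ 1310 W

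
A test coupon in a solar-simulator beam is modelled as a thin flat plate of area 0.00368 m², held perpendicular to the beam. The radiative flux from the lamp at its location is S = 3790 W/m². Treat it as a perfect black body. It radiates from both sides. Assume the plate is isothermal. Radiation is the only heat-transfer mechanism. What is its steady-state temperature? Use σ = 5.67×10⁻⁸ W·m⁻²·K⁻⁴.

T ≈ 428 K

At equilibrium, absorbed power = emitted power.
Absorbing cross-section = A = 0.003680 m²; emitting surface = 2A = 0.007360 m² (ratio 2).
S·A_cross = εσ·A_surf·T⁴  ⇒  T⁴ = S/(2σ).
T⁴ = 1.00·3790/(2·5.67×10⁻⁸) = 3.342×10¹⁰ K⁴.
T = (3.342×10¹⁰)^(1/4).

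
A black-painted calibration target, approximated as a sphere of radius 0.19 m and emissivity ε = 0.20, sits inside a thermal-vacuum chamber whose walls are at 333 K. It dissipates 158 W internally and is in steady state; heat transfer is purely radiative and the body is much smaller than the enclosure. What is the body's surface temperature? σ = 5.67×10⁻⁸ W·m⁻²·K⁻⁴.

T ≈ 455 K

For a small grey body in a large enclosure, net radiated power = εσA(T⁴ − T_w⁴).
Steady state: P = εσA(T⁴ − T_w⁴) with A = 4πr² = 0.4536 m².
T⁴ = P/(εσA) + T_w⁴ = 158/(0.20·5.67×10⁻⁸·0.4536) + (333)⁴
    = 3.071×10¹⁰ + 1.230×10¹⁰ = 4.301×10¹⁰ K⁴.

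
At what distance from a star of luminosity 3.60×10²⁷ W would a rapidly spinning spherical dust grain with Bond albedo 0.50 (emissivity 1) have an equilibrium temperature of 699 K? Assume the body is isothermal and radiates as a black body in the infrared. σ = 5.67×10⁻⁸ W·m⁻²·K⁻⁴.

For an isothermal black-emitting sphere, (1−a)S·πr² = σ·4πr²·T⁴ ⇒ S = 4σT⁴/(1−a).
S = 4·5.67×10⁻⁸·(699)⁴/0.500 = 1.083×10⁵ W/m².
Flux falls as S = L/(4πd²), so d = √(L/(4πS)) = √(3.60×10²⁷/(4π·1.083×10⁵)).

d ≈ 5.14×10¹⁰ m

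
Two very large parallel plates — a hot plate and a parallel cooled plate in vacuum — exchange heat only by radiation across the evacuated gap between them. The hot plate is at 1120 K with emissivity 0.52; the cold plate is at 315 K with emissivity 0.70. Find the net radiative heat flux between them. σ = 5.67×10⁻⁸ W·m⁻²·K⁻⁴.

q ≈ 37700 W/m²

For two infinite grey parallel plates, q = σ(T₁⁴ − T₂⁴)/(1/ε₁ + 1/ε₂ − 1).
T₁⁴ − T₂⁴ = 1.574×10¹² − 9.846×10⁹ = 1.564×10¹² K⁴.
1/ε₁ + 1/ε₂ − 1 = 1.923 + 1.429 − 1 = 2.352.
q = 5.67×10⁻⁸ × 1.564×10¹² / 2.352.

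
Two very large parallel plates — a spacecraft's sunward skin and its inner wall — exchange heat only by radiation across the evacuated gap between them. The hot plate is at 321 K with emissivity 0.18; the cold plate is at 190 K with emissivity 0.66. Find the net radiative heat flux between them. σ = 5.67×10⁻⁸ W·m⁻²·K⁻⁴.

For two infinite grey parallel plates, q = σ(T₁⁴ − T₂⁴)/(1/ε₁ + 1/ε₂ − 1).
T₁⁴ − T₂⁴ = 1.062×10¹⁰ − 1.303×10⁹ = 9.314×10⁹ K⁴.
1/ε₁ + 1/ε₂ − 1 = 5.556 + 1.515 − 1 = 6.071.
q = 5.67×10⁻⁸ × 9.314×10⁹ / 6.071.

q ≈ 87.0 W/m²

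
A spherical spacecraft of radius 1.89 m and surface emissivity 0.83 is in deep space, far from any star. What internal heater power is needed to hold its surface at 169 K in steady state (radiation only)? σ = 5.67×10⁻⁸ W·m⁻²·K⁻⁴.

P ≈ 1720 W

P = εσ·4πr²·T⁴.
4πr² = 44.89 m²; T⁴ = 8.157×10⁸ K⁴.
P = 0.83·5.67×10⁻⁸·44.89·8.157×10⁸.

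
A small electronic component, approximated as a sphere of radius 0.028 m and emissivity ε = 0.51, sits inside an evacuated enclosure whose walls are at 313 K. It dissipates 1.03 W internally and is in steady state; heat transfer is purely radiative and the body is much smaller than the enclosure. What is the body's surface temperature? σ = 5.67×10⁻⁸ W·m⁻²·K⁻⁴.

For a small grey body in a large enclosure, net radiated power = εσA(T⁴ − T_w⁴).
Steady state: P = εσA(T⁴ − T_w⁴) with A = 4πr² = 0.009852 m².
T⁴ = P/(εσA) + T_w⁴ = 1.03/(0.51·5.67×10⁻⁸·0.009852) + (313)⁴
    = 3.615×10⁹ + 9.598×10⁹ = 1.321×10¹⁰ K⁴.

T ≈ 339 K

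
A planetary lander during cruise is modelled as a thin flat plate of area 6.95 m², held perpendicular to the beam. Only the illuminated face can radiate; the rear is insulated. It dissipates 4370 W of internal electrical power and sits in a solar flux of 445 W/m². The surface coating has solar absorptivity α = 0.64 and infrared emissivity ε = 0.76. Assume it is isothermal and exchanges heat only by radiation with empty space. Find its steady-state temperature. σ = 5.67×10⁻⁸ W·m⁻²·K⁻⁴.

T ≈ 382 K

At steady state, absorbed solar power + internal power = radiated power.
Absorbed: α·S·A_cross = 0.64·445·6.950 = 1979 W (cross-section A).
Total input = 1979 + 4370 = 6349 W.
Radiated: εσ·A_surf·T⁴ with A_surf = A = 6.950 m².
T⁴ = 6349/(0.76·5.67×10⁻⁸·6.950) = 2.120×10¹⁰ K⁴.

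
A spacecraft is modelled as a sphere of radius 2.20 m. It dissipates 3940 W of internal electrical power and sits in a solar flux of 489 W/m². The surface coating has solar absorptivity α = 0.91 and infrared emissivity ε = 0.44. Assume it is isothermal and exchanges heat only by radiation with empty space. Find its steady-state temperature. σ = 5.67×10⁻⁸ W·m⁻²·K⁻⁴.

At steady state, absorbed solar power + internal power = radiated power.
Absorbed: α·S·A_cross = 0.91·489·15.21 = 6766 W (cross-section πr²).
Total input = 6766 + 3940 = 10710 W.
Radiated: εσ·A_surf·T⁴ with A_surf = 4πr² = 60.82 m².
T⁴ = 10710/(0.44·5.67×10⁻⁸·60.82) = 7.056×10⁹ K⁴.

T ≈ 290 K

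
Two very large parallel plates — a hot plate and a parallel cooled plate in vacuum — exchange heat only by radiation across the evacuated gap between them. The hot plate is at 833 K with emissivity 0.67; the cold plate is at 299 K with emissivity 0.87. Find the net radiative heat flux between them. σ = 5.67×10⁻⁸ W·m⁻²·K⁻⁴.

For two infinite grey parallel plates, q = σ(T₁⁴ − T₂⁴)/(1/ε₁ + 1/ε₂ − 1).
T₁⁴ − T₂⁴ = 4.815×10¹¹ − 7.993×10⁹ = 4.735×10¹¹ K⁴.
1/ε₁ + 1/ε₂ − 1 = 1.493 + 1.149 − 1 = 1.642.
q = 5.67×10⁻⁸ × 4.735×10¹¹ / 1.642.

q ≈ 16400 W/m²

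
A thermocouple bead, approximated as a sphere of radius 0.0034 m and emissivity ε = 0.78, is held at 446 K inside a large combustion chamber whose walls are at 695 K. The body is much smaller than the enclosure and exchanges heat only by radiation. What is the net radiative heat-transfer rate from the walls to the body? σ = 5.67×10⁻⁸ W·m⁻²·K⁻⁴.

For a small grey body in a large enclosure: P_net = εσA(T_body⁴ − T_wall⁴).
A = 4πr² = 1.453×10⁻⁴ m²; T_body⁴ − T_wall⁴ = 3.957×10¹⁰ − 2.333×10¹¹ = -1.937×10¹¹ K⁴.
|P_net| = 0.78·5.67×10⁻⁸·1.453×10⁻⁴·1.937×10¹¹.

P_net ≈ 1.24 W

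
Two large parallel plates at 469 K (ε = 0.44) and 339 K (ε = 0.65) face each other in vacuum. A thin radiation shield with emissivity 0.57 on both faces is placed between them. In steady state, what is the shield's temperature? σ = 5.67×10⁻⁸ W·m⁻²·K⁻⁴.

In steady state the net flux on the hot side equals that on the cold side.
σ(T₁⁴−T_s⁴)/D₁ = σ(T_s⁴−T₂⁴)/D₂, with D₁ = 1/ε₁+1/ε_s−1 = 3.027, D₂ = 1/ε_s+1/ε₂−1 = 2.293.
Solve for T_s⁴: T_s⁴ = (D₂·T₁⁴ + D₁·T₂⁴)/(D₁+D₂) = 2.837×10¹⁰ K⁴.

T_s ≈ 410 K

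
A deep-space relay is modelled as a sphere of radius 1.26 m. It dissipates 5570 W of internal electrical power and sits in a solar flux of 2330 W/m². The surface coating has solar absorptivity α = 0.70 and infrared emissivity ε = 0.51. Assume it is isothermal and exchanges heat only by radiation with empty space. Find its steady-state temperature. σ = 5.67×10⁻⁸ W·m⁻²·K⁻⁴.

At steady state, absorbed solar power + internal power = radiated power.
Absorbed: α·S·A_cross = 0.70·2330·4.988 = 8135 W (cross-section πr²).
Total input = 8135 + 5570 = 13700 W.
Radiated: εσ·A_surf·T⁴ with A_surf = 4πr² = 19.95 m².
T⁴ = 13700/(0.51·5.67×10⁻⁸·19.95) = 2.376×10¹⁰ K⁴.

T ≈ 393 K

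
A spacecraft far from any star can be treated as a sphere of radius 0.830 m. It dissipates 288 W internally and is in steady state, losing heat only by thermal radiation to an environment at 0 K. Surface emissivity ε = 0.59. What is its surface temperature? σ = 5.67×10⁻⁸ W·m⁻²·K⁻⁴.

T ≈ 178 K

Steady state: internal power = radiated power, P = εσA T⁴.
Radiating area A = 4πr² = 8.657 m².
T⁴ = P/(εσA) = 288/(0.59·5.67×10⁻⁸·8.657) = 9.945×10⁸ K⁴.
T = (9.945×10⁸)^(1/4).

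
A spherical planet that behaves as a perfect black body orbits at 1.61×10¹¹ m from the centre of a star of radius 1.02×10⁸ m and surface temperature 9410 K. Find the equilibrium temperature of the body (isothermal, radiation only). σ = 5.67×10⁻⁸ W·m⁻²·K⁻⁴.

The star's surface emits σT_*⁴; at distance d the flux is S = σT_*⁴(R_*/d)².
S = 5.67×10⁻⁸·(9410)⁴·(1.02×10⁸/1.61×10¹¹)² = 178.4 W/m².
For an isothermal sphere T⁴ = (1−a)S/(4σ) = 7.868×10⁸ K⁴.

T ≈ 167 K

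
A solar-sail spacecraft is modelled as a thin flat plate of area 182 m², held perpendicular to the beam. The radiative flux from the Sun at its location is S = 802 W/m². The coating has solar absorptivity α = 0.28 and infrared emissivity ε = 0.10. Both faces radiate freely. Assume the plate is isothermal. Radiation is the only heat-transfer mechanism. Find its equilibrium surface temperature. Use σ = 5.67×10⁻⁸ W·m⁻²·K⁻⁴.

At equilibrium, absorbed power = emitted power.
Absorbing cross-section = A = 182.0 m²; emitting surface = 2A = 364.0 m² (ratio 2).
αS·A_cross = εσ·A_surf·T⁴  ⇒  T⁴ = αS/(ε·2σ).
T⁴ = 0.280·802/(0.10·2·5.67×10⁻⁸) = 1.980×10¹⁰ K⁴.
T = (1.980×10¹⁰)^(1/4).

T ≈ 375 K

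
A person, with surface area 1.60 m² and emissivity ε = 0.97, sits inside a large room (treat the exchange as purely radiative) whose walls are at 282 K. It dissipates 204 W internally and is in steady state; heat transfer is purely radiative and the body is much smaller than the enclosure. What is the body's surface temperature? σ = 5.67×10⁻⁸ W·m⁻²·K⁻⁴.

T ≈ 305 K

For a small grey body in a large enclosure, net radiated power = εσA(T⁴ − T_w⁴).
Steady state: P = εσA(T⁴ − T_w⁴) with A = 1.60 m².
T⁴ = P/(εσA) + T_w⁴ = 204/(0.97·5.67×10⁻⁸·1.600) + (282)⁴
    = 2.318×10⁹ + 6.324×10⁹ = 8.642×10⁹ K⁴.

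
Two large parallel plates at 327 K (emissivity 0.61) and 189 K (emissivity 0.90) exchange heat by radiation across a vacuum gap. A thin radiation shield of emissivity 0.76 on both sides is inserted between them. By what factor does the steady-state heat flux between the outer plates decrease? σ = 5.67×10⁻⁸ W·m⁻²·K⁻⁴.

Without shield: q₀ = σΔ(T⁴)/(1/ε₁+1/ε₂−1) with denominator 1.750.
With shield the two gaps are in series; the resistances add: (1/ε₁+1/ε_s−1)+(1/ε_s+1/ε₂−1) = 1.955+1.427 = 3.382.
Heat-flux ratio q₀/q = 3.382/1.750.

factor ≈ 1.93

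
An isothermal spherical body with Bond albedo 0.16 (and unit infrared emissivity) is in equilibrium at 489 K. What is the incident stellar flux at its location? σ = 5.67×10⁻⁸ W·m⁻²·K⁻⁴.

(1−a)S·πr² = σ·4πr²·T⁴ ⇒ S = 4σT⁴/(1−a).
S = 4·5.67×10⁻⁸·5.718×10¹⁰/0.840.

S ≈ 15400 W/m²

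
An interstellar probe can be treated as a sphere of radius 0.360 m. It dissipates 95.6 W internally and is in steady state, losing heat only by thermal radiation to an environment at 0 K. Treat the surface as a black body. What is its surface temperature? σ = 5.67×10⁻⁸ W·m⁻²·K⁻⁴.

Steady state: internal power = radiated power, P = εσA T⁴.
Radiating area A = 4πr² = 1.629 m².
T⁴ = P/(εσA) = 95.6/(1.0·5.67×10⁻⁸·1.629) = 1.035×10⁹ K⁴.
T = (1.035×10⁹)^(1/4).

T ≈ 179 K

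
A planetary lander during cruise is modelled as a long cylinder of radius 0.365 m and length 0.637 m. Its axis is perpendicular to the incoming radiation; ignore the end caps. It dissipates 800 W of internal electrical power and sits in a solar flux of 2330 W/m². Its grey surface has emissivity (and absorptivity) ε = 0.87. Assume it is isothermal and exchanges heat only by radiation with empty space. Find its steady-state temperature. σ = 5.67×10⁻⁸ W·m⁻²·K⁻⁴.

At steady state, absorbed solar power + internal power = radiated power.
Absorbed: α·S·A_cross = 0.87·2330·0.4650 = 942.6 W (cross-section 2rL).
Total input = 942.6 + 800 = 1743 W.
Radiated: εσ·A_surf·T⁴ with A_surf = 2πrL = 1.461 m².
T⁴ = 1743/(0.87·5.67×10⁻⁸·1.461) = 2.418×10¹⁰ K⁴.

T ≈ 394 K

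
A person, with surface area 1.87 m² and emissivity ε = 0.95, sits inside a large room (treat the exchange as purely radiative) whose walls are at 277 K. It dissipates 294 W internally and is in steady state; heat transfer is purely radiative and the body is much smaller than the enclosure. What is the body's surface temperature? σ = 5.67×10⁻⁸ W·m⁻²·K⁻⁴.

T ≈ 306 K

For a small grey body in a large enclosure, net radiated power = εσA(T⁴ − T_w⁴).
Steady state: P = εσA(T⁴ − T_w⁴) with A = 1.87 m².
T⁴ = P/(εσA) + T_w⁴ = 294/(0.95·5.67×10⁻⁸·1.870) + (277)⁴
    = 2.919×10⁹ + 5.887×10⁹ = 8.806×10⁹ K⁴.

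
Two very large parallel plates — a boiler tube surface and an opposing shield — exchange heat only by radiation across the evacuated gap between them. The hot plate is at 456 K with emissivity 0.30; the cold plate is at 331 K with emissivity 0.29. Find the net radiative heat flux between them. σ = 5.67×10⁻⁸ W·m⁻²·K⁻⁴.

For two infinite grey parallel plates, q = σ(T₁⁴ − T₂⁴)/(1/ε₁ + 1/ε₂ − 1).
T₁⁴ − T₂⁴ = 4.324×10¹⁰ − 1.200×10¹⁰ = 3.123×10¹⁰ K⁴.
1/ε₁ + 1/ε₂ − 1 = 3.333 + 3.448 − 1 = 5.782.
q = 5.67×10⁻⁸ × 3.123×10¹⁰ / 5.782.

q ≈ 306 W/m²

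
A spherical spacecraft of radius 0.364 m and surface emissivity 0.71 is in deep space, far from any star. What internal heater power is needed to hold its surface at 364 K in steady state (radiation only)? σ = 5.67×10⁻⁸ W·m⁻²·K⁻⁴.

P ≈ 1180 W

P = εσ·4πr²·T⁴.
4πr² = 1.665 m²; T⁴ = 1.756×10¹⁰ K⁴.
P = 0.71·5.67×10⁻⁸·1.665·1.756×10¹⁰.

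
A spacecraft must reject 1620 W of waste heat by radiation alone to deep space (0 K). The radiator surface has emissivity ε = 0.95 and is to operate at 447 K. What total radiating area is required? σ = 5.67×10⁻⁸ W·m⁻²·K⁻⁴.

P = εσA T⁴ ⇒ A = P/(εσT⁴).
T⁴ = 3.992×10¹⁰ K⁴.
A = 1620/(0.95 × 5.67×10⁻⁸ × 3.992×10¹⁰).

A ≈ 0.753 m²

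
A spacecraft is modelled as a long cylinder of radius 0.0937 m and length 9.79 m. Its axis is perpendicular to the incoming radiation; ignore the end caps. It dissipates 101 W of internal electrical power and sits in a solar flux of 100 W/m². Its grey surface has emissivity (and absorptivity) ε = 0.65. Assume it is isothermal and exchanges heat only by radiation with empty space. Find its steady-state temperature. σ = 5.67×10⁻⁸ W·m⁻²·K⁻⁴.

T ≈ 179 K

At steady state, absorbed solar power + internal power = radiated power.
Absorbed: α·S·A_cross = 0.65·100·1.835 = 119.3 W (cross-section 2rL).
Total input = 119.3 + 101 = 220.3 W.
Radiated: εσ·A_surf·T⁴ with A_surf = 2πrL = 5.764 m².
T⁴ = 220.3/(0.65·5.67×10⁻⁸·5.764) = 1.037×10⁹ K⁴.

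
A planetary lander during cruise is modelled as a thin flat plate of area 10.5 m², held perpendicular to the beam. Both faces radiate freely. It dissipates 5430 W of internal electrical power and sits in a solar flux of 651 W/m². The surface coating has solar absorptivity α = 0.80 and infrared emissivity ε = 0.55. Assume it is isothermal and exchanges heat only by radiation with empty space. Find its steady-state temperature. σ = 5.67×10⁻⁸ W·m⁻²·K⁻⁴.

T ≈ 359 K

At steady state, absorbed solar power + internal power = radiated power.
Absorbed: α·S·A_cross = 0.80·651·10.50 = 5468 W (cross-section A).
Total input = 5468 + 5430 = 10900 W.
Radiated: εσ·A_surf·T⁴ with A_surf = 2A = 21.00 m².
T⁴ = 10900/(0.55·5.67×10⁻⁸·21.00) = 1.664×10¹⁰ K⁴.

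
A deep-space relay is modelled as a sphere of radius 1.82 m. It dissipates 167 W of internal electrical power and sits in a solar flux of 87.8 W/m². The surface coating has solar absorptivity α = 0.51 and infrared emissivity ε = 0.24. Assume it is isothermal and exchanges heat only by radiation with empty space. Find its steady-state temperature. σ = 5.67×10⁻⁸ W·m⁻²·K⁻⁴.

At steady state, absorbed solar power + internal power = radiated power.
Absorbed: α·S·A_cross = 0.51·87.8·10.41 = 466.0 W (cross-section πr²).
Total input = 466.0 + 167 = 633.0 W.
Radiated: εσ·A_surf·T⁴ with A_surf = 4πr² = 41.62 m².
T⁴ = 633.0/(0.24·5.67×10⁻⁸·41.62) = 1.117×10⁹ K⁴.

T ≈ 183 K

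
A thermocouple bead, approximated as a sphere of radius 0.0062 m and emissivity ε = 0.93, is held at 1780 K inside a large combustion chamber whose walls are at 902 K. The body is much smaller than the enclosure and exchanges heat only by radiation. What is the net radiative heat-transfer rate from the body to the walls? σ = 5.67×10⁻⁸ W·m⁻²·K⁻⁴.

For a small grey body in a large enclosure: P_net = εσA(T_body⁴ − T_wall⁴).
A = 4πr² = 4.831×10⁻⁴ m²; T_body⁴ − T_wall⁴ = 1.004×10¹³ − 6.620×10¹¹ = 9.377×10¹² K⁴.
|P_net| = 0.93·5.67×10⁻⁸·4.831×10⁻⁴·9.377×10¹².

P_net ≈ 239 W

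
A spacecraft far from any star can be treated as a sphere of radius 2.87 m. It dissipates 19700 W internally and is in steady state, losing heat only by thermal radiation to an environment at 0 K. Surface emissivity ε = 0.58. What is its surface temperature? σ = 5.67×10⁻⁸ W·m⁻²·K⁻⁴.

T ≈ 276 K

Steady state: internal power = radiated power, P = εσA T⁴.
Radiating area A = 4πr² = 103.5 m².
T⁴ = P/(εσA) = 19700/(0.58·5.67×10⁻⁸·103.5) = 5.787×10⁹ K⁴.
T = (5.787×10⁹)^(1/4).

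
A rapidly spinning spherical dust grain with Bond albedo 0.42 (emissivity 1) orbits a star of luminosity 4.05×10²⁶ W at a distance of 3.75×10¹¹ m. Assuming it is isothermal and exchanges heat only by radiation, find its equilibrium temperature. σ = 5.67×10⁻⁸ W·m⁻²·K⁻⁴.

T ≈ 156 K

First find the stellar flux at distance d: S = L/(4πd²) = 4.05×10²⁶/(4π·(3.75×10¹¹)²) = 229.2 W/m².
For an isothermal sphere, absorbed (1−a)S·πr² = emitted σ·4πr²·T⁴, so T⁴ = (1−a)S/(4σ).
T⁴ = 0.580·229.2/(4·5.67×10⁻⁸) = 5.861×10⁸ K⁴.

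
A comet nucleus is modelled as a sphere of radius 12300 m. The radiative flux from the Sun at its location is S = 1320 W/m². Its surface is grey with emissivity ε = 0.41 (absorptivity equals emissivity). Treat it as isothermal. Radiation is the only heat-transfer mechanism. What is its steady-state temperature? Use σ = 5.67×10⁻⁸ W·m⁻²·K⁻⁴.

At equilibrium, absorbed power = emitted power.
Absorbing cross-section = πr² = 4.753×10⁸ m²; emitting surface = 4πr² = 1.901×10⁹ m² (ratio 4).
εS·A_cross = εσ·A_surf·T⁴  ⇒  T⁴ = S/(4σ)   (ε cancels).
T⁴ = 1320/(4·5.67×10⁻⁸) = 5.820×10⁹ K⁴.
T = (5.820×10⁹)^(1/4).

T ≈ 276 K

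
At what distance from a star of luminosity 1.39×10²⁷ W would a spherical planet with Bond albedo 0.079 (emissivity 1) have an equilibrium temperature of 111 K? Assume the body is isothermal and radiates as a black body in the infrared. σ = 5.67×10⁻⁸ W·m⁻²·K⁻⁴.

For an isothermal black-emitting sphere, (1−a)S·πr² = σ·4πr²·T⁴ ⇒ S = 4σT⁴/(1−a).
S = 4·5.67×10⁻⁸·(111)⁴/0.921 = 37.38 W/m².
Flux falls as S = L/(4πd²), so d = √(L/(4πS)) = √(1.39×10²⁷/(4π·37.38)).

d ≈ 1.72×10¹² m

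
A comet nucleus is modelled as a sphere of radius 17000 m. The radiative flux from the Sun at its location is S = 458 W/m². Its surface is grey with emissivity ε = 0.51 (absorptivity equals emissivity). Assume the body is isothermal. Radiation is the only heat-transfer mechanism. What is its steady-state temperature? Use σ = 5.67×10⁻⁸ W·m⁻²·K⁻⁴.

At equilibrium, absorbed power = emitted power.
Absorbing cross-section = πr² = 9.079×10⁸ m²; emitting surface = 4πr² = 3.632×10⁹ m² (ratio 4).
εS·A_cross = εσ·A_surf·T⁴  ⇒  T⁴ = S/(4σ)   (ε cancels).
T⁴ = 458/(4·5.67×10⁻⁸) = 2.019×10⁹ K⁴.
T = (2.019×10⁹)^(1/4).

T ≈ 212 K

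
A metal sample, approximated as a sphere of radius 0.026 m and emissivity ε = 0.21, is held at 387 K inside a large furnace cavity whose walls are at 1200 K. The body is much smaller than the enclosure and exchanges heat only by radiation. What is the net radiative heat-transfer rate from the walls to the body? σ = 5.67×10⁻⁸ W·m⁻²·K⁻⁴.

For a small grey body in a large enclosure: P_net = εσA(T_body⁴ − T_wall⁴).
A = 4πr² = 0.008495 m²; T_body⁴ − T_wall⁴ = 2.243×10¹⁰ − 2.074×10¹² = -2.051×10¹² K⁴.
|P_net| = 0.21·5.67×10⁻⁸·0.008495·2.051×10¹².

P_net ≈ 207 W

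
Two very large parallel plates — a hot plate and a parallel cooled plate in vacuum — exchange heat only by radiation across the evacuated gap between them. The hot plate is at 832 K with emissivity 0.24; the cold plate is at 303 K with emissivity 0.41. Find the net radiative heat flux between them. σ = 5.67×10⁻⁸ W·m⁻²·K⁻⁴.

For two infinite grey parallel plates, q = σ(T₁⁴ − T₂⁴)/(1/ε₁ + 1/ε₂ − 1).
T₁⁴ − T₂⁴ = 4.792×10¹¹ − 8.429×10⁹ = 4.707×10¹¹ K⁴.
1/ε₁ + 1/ε₂ − 1 = 4.167 + 2.439 − 1 = 5.606.
q = 5.67×10⁻⁸ × 4.707×10¹¹ / 5.606.

q ≈ 4760 W/m²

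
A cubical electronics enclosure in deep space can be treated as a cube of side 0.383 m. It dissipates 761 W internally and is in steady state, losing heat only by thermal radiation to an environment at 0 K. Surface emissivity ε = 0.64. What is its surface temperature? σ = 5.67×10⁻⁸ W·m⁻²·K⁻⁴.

T ≈ 393 K

Steady state: internal power = radiated power, P = εσA T⁴.
Radiating area A = 6L² = 0.8801 m².
T⁴ = P/(εσA) = 761/(0.64·5.67×10⁻⁸·0.8801) = 2.383×10¹⁰ K⁴.
T = (2.383×10¹⁰)^(1/4).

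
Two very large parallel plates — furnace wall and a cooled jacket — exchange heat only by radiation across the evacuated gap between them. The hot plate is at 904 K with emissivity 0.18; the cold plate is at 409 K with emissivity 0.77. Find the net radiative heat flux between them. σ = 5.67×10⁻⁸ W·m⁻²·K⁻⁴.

For two infinite grey parallel plates, q = σ(T₁⁴ − T₂⁴)/(1/ε₁ + 1/ε₂ − 1).
T₁⁴ − T₂⁴ = 6.678×10¹¹ − 2.798×10¹⁰ = 6.399×10¹¹ K⁴.
1/ε₁ + 1/ε₂ − 1 = 5.556 + 1.299 − 1 = 5.854.
q = 5.67×10⁻⁸ × 6.399×10¹¹ / 5.854.

q ≈ 6200 W/m²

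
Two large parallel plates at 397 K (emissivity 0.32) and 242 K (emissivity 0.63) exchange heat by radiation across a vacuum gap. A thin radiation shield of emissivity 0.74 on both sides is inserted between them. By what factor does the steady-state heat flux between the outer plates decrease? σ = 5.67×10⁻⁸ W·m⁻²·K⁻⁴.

factor ≈ 1.46

Without shield: q₀ = σΔ(T⁴)/(1/ε₁+1/ε₂−1) with denominator 3.712.
With shield the two gaps are in series; the resistances add: (1/ε₁+1/ε_s−1)+(1/ε_s+1/ε₂−1) = 3.476+1.939 = 5.415.
Heat-flux ratio q₀/q = 5.415/3.712.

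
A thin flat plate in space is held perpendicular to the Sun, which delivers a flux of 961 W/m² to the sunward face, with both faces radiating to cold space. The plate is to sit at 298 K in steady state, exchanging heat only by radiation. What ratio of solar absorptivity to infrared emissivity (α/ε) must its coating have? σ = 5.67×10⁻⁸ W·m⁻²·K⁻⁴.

Balance: αS·A = εσ·2A·T⁴ ⇒ α/ε = 2σT⁴/S.
α/ε = 2·5.67×10⁻⁸·(298)⁴/961 = 2·5.67×10⁻⁸·7.886×10⁹/961.

α/ε ≈ 0.931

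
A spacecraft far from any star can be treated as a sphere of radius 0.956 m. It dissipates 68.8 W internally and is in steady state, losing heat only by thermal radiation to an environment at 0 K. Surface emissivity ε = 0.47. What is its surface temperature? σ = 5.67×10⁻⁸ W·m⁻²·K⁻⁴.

Steady state: internal power = radiated power, P = εσA T⁴.
Radiating area A = 4πr² = 11.48 m².
T⁴ = P/(εσA) = 68.8/(0.47·5.67×10⁻⁸·11.48) = 2.248×10⁸ K⁴.
T = (2.248×10⁸)^(1/4).

T ≈ 122 K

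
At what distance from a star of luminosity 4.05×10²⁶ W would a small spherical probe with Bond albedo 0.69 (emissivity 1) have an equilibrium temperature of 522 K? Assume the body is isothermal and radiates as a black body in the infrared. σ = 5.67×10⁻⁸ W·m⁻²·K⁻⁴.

For an isothermal black-emitting sphere, (1−a)S·πr² = σ·4πr²·T⁴ ⇒ S = 4σT⁴/(1−a).
S = 4·5.67×10⁻⁸·(522)⁴/0.310 = 54320 W/m².
Flux falls as S = L/(4πd²), so d = √(L/(4πS)) = √(4.05×10²⁶/(4π·54320)).

d ≈ 2.44×10¹⁰ m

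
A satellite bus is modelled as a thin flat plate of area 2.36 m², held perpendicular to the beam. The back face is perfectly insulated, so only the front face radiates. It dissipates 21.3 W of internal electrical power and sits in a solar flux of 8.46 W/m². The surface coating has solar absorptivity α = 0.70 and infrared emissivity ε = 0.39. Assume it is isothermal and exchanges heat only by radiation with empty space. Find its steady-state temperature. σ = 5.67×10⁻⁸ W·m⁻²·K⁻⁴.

T ≈ 161 K

At steady state, absorbed solar power + internal power = radiated power.
Absorbed: α·S·A_cross = 0.70·8.46·2.360 = 13.98 W (cross-section A).
Total input = 13.98 + 21.3 = 35.28 W.
Radiated: εσ·A_surf·T⁴ with A_surf = A = 2.360 m².
T⁴ = 35.28/(0.39·5.67×10⁻⁸·2.360) = 6.760×10⁸ K⁴.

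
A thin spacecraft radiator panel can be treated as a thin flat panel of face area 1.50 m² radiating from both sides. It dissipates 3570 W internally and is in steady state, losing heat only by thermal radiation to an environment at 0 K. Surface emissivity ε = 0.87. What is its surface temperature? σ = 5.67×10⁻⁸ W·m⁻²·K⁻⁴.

Steady state: internal power = radiated power, P = εσA T⁴.
Radiating area A = 2·1.50 = 3.000 m².
T⁴ = P/(εσA) = 3570/(0.87·5.67×10⁻⁸·3.000) = 2.412×10¹⁰ K⁴.
T = (2.412×10¹⁰)^(1/4).

T ≈ 394 K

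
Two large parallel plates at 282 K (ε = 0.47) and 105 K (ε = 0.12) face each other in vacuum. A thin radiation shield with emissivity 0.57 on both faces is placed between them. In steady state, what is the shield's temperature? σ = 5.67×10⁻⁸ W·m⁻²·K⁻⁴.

In steady state the net flux on the hot side equals that on the cold side.
σ(T₁⁴−T_s⁴)/D₁ = σ(T_s⁴−T₂⁴)/D₂, with D₁ = 1/ε₁+1/ε_s−1 = 2.882, D₂ = 1/ε_s+1/ε₂−1 = 9.088.
Solve for T_s⁴: T_s⁴ = (D₂·T₁⁴ + D₁·T₂⁴)/(D₁+D₂) = 4.831×10⁹ K⁴.

T_s ≈ 264 K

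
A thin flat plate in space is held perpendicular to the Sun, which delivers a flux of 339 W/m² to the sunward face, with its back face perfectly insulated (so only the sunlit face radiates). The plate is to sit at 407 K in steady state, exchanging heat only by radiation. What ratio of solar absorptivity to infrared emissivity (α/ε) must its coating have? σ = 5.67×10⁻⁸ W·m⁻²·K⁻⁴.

Balance: αS·A = εσ·1A·T⁴ ⇒ α/ε = σT⁴/S.
α/ε = 5.67×10⁻⁸·(407)⁴/339 = 5.67×10⁻⁸·2.744×10¹⁰/339.

α/ε ≈ 4.59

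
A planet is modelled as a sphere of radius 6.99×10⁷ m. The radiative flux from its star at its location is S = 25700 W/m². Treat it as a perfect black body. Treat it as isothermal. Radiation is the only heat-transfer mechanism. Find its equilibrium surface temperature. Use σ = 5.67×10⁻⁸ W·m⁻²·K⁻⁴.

T ≈ 580 K

At equilibrium, absorbed power = emitted power.
Absorbing cross-section = πr² = 1.535×10¹⁶ m²; emitting surface = 4πr² = 6.140×10¹⁶ m² (ratio 4).
S·A_cross = εσ·A_surf·T⁴  ⇒  T⁴ = S/(4σ).
T⁴ = 1.00·25700/(4·5.67×10⁻⁸) = 1.133×10¹¹ K⁴.
T = (1.133×10¹¹)^(1/4).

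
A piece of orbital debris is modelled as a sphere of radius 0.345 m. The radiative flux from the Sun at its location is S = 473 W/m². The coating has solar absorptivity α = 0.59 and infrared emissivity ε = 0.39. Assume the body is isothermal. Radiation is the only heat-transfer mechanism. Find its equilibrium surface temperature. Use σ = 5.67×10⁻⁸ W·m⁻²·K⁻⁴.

At equilibrium, absorbed power = emitted power.
Absorbing cross-section = πr² = 0.3739 m²; emitting surface = 4πr² = 1.496 m² (ratio 4).
αS·A_cross = εσ·A_surf·T⁴  ⇒  T⁴ = αS/(ε·4σ).
T⁴ = 0.590·473/(0.39·4·5.67×10⁻⁸) = 3.155×10⁹ K⁴.
T = (3.155×10⁹)^(1/4).

T ≈ 237 K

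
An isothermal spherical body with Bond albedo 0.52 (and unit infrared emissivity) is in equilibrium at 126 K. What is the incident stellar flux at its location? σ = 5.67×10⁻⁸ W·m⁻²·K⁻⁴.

(1−a)S·πr² = σ·4πr²·T⁴ ⇒ S = 4σT⁴/(1−a).
S = 4·5.67×10⁻⁸·2.520×10⁸/0.480.

S ≈ 119 W/m²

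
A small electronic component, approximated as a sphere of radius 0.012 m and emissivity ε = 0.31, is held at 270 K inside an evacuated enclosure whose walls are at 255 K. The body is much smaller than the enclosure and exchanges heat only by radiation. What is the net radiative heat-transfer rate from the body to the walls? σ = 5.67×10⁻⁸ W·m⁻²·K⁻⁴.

For a small grey body in a large enclosure: P_net = εσA(T_body⁴ − T_wall⁴).
A = 4πr² = 0.001810 m²; T_body⁴ − T_wall⁴ = 5.314×10⁹ − 4.228×10⁹ = 1.086×10⁹ K⁴.
|P_net| = 0.31·5.67×10⁻⁸·0.001810·1.086×10⁹.

P_net ≈ 0.0345 W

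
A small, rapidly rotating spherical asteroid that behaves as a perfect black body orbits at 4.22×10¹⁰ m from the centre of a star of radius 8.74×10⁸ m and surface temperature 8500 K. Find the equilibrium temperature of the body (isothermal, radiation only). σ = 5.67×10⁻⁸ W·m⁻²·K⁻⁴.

The star's surface emits σT_*⁴; at distance d the flux is S = σT_*⁴(R_*/d)².
S = 5.67×10⁻⁸·(8500)⁴·(8.74×10⁸/4.22×10¹⁰)² = 1.270×10⁵ W/m².
For an isothermal sphere T⁴ = (1−a)S/(4σ) = 5.598×10¹¹ K⁴.

T ≈ 865 K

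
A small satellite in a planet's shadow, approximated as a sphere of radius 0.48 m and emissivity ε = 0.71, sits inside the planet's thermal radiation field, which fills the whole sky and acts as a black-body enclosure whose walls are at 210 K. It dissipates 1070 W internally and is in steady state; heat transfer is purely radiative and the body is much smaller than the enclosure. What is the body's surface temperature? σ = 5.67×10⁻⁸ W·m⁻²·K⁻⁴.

T ≈ 325 K

For a small grey body in a large enclosure, net radiated power = εσA(T⁴ − T_w⁴).
Steady state: P = εσA(T⁴ − T_w⁴) with A = 4πr² = 2.895 m².
T⁴ = P/(εσA) + T_w⁴ = 1070/(0.71·5.67×10⁻⁸·2.895) + (210)⁴
    = 9.180×10⁹ + 1.945×10⁹ = 1.112×10¹⁰ K⁴.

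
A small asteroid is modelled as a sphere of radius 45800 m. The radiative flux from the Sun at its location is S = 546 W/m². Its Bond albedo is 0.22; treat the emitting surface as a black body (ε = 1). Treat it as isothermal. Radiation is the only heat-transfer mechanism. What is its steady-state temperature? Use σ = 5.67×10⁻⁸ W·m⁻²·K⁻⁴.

At equilibrium, absorbed power = emitted power.
Absorbing cross-section = πr² = 6.590×10⁹ m²; emitting surface = 4πr² = 2.636×10¹⁰ m² (ratio 4).
(1−a)S·A_cross = εσ·A_surf·T⁴  ⇒  T⁴ = (1−a)S/(4σ).
T⁴ = 0.780·546/(4·5.67×10⁻⁸) = 1.878×10⁹ K⁴.
T = (1.878×10⁹)^(1/4).

T ≈ 208 K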